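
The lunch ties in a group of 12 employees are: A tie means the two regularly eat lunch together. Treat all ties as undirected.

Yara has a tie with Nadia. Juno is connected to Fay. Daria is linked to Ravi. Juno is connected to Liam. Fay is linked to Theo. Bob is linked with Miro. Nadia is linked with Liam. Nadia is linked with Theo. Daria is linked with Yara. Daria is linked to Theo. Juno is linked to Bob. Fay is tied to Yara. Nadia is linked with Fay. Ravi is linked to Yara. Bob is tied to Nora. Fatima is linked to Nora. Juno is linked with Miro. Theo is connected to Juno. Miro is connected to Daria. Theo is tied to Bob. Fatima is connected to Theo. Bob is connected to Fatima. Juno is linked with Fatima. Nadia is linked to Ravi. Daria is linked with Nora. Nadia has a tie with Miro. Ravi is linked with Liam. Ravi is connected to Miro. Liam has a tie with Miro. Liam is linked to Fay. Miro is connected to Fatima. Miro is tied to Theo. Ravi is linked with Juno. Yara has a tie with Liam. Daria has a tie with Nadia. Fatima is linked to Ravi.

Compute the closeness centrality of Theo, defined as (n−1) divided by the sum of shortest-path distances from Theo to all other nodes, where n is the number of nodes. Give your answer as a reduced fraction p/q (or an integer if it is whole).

Distances from Theo: Bob:1, Daria:1, Fatima:1, Fay:1, Juno:1, Liam:2, Miro:1, Nadia:1, Nora:2, Ravi:2, Yara:2. Sum = 15.
n = 12, so closeness = 11/15.

11/15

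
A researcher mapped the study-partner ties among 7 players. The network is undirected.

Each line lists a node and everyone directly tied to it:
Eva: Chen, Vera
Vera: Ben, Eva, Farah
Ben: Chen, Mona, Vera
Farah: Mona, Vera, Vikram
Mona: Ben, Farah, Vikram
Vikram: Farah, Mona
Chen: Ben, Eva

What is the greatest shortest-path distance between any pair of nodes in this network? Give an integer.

Eccentricity of each node (its greatest distance to any other): Ben:2, Chen:3, Eva:3, Farah:3, Mona:3, Vera:2, Vikram:3.
The maximum eccentricity is 3, realized for instance by the pair Vikram–Eva via Vikram – Farah – Vera – Eva. So the diameter is 3.

3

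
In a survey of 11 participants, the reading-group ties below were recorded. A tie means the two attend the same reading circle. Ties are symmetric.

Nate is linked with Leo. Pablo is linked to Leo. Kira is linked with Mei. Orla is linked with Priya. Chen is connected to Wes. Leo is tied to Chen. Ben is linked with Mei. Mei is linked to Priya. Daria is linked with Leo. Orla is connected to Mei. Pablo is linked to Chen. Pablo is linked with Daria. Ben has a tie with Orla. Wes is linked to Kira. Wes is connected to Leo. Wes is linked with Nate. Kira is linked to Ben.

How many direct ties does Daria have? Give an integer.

2

Daria is directly tied to Leo and Pablo. That is 2 neighbors, so the degree of Daria is 2.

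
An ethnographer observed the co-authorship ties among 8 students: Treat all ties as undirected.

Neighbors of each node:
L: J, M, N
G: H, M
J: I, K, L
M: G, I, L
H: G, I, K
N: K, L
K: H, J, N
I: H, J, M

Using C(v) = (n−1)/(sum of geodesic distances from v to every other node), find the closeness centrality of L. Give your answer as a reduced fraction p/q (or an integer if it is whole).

Distances from L: G:2, H:3, I:2, J:1, K:2, M:1, N:1. Sum = 12.
n = 8, so closeness = 7/12.

7/12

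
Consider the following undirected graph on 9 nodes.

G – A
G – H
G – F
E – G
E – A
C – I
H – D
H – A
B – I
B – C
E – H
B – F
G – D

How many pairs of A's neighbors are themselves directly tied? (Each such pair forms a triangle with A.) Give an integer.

A's neighbors: E, G, and H.
Neighbor pairs that are themselves tied: A–E–G; A–E–H; A–G–H. Each forms one triangle with A, for 3 in total.

3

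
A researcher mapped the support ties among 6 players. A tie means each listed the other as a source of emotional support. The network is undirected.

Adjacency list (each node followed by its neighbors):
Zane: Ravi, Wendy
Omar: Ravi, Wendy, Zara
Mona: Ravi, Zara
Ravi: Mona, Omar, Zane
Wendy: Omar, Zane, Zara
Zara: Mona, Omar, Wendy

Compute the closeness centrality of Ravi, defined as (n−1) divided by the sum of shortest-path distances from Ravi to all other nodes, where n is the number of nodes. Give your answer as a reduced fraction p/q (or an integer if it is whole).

Distances from Ravi: Mona:1, Omar:1, Wendy:2, Zane:1, Zara:2. Sum = 7.
n = 6, so closeness = 5/7.

5/7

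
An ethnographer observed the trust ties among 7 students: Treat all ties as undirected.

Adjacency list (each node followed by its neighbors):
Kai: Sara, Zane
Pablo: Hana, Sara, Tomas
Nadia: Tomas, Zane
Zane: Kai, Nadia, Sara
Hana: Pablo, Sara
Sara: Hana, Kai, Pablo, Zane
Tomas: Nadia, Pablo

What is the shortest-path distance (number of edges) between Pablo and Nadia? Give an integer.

2

One shortest route is Pablo – Tomas – Nadia, which uses 2 edges, and Pablo and Nadia are not directly tied, so nothing shorter exists. So d(Pablo,Nadia) = 2.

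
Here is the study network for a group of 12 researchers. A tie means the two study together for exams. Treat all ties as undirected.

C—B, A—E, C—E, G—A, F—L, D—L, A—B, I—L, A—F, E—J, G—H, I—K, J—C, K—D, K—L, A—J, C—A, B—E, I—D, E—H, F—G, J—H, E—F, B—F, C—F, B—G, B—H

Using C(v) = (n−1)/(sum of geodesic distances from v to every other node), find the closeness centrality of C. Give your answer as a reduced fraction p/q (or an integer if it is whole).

11/20

Distances from C: A:1, B:1, D:3, E:1, F:1, G:2, H:2, I:3, J:1, K:3, L:2. Sum = 20.
n = 12, so closeness = 11/20.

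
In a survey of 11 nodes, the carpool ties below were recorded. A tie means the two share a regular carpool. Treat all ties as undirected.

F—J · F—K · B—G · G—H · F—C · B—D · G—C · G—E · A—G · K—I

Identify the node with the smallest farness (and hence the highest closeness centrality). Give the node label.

G

Farness (sum of distances to all others) for each node — A:28, B:26, C:20, D:35, E:28, F:23, G:19, H:28, I:39, J:32, K:30.
The smallest farness is 19, for G, so G has the highest closeness.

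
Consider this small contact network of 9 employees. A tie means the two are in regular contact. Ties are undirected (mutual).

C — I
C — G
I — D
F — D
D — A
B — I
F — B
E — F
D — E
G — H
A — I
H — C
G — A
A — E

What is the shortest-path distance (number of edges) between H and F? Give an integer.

One shortest route is H – C – I – B – F, which uses 4 edges, and at distance 3 from H we only reach {B, D, E}, which does not include F. So d(H,F) = 4.

4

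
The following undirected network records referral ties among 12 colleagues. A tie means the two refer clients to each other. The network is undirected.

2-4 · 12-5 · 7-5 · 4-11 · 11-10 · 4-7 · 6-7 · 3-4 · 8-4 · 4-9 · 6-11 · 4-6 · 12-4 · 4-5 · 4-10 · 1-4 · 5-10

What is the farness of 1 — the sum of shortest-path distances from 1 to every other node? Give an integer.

Distances from 1: 2:2, 3:2, 4:1, 5:2, 6:2, 7:2, 8:2, 9:2, 10:2, 11:2, 12:2.
Sum = 2 + 2 + 1 + 2 + 2 + 2 + 2 + 2 + 2 + 2 + 2 = 21.

21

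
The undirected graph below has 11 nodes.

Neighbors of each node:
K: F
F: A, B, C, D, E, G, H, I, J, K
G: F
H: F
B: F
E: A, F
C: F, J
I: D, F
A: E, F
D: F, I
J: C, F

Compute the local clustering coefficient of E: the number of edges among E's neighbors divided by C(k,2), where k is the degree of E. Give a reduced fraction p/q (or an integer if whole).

1

E's neighbors: A and F (k = 2).
Possible neighbor pairs: C(2,2) = 1. Edges among them: A–F → e = 1.
Clustering(E) = 1/1.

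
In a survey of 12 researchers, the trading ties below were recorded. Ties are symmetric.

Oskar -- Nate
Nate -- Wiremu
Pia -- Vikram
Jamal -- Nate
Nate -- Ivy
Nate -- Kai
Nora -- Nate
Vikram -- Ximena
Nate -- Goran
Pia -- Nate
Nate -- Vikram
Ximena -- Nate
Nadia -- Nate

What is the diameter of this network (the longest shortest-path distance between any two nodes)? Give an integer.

Eccentricity of each node (its greatest distance to any other): Goran:2, Ivy:2, Jamal:2, Kai:2, Nadia:2, Nate:1, Nora:2, Oskar:2, Pia:2, Vikram:2, Wiremu:2, Ximena:2.
The maximum eccentricity is 2, realized for instance by the pair Oskar–Ximena via Oskar – Nate – Ximena. So the diameter is 2.

2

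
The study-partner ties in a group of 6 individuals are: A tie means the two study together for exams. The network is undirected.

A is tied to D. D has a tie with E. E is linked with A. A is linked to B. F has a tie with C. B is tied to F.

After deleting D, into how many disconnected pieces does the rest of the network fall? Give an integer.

1

D's neighbors (A and E) remain reachable from one another through other ties, so the rest of the network stays in one piece.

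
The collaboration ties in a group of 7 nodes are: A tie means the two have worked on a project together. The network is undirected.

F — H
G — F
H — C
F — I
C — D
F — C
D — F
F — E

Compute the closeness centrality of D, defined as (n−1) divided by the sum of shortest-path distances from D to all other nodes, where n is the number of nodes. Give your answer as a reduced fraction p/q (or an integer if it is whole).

3/5

Distances from D: C:1, E:2, F:1, G:2, H:2, I:2. Sum = 10.
n = 7, so closeness = 6/10 = 3/5.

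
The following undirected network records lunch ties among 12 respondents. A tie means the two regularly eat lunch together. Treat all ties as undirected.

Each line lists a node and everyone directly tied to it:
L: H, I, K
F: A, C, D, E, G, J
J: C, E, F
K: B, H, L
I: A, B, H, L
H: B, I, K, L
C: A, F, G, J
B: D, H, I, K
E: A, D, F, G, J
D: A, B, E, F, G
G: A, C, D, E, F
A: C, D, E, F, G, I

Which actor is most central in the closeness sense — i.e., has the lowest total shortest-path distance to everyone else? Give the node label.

Farness (sum of distances to all others) for each node — A:17, B:20, C:23, D:18, E:20, F:19, G:20, H:24, I:19, J:27, K:27, L:26.
The smallest farness is 17, for A, so A has the highest closeness.

A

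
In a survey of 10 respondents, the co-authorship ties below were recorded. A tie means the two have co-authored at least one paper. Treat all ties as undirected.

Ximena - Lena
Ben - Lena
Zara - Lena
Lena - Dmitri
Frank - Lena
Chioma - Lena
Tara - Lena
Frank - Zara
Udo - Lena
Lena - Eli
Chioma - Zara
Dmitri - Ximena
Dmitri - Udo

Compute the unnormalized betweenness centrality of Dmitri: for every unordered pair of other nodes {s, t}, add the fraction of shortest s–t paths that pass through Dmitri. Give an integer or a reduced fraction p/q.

Pairs whose geodesics pass through Dmitri — Ximena–Udo: 1/2.
All other pairs contribute 0.
Summing the contributions gives betweenness(Dmitri) = 1/2.

1/2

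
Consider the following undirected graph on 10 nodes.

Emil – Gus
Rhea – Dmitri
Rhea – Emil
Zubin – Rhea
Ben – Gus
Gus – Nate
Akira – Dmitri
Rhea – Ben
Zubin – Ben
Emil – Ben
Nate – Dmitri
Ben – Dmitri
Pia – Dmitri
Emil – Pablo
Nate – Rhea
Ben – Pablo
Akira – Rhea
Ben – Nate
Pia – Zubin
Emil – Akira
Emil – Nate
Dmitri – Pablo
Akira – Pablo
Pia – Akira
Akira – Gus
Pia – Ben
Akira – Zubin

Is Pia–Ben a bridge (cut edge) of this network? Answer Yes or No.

Even without that edge, Pia still reaches Ben via Pia – Zubin – Ben, so the network stays connected. Not a bridge.

No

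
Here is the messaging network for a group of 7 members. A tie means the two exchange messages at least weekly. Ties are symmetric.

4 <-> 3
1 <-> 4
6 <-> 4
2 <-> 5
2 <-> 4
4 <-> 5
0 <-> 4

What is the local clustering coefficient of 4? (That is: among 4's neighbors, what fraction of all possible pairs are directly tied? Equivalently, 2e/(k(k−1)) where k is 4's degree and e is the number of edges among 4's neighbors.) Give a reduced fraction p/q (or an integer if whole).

4's neighbors: 0, 1, 2, 3, 5, and 6 (k = 6).
Possible neighbor pairs: C(6,2) = 15. Edges among them: 2–5 → e = 1.
Clustering(4) = 1/15.

1/15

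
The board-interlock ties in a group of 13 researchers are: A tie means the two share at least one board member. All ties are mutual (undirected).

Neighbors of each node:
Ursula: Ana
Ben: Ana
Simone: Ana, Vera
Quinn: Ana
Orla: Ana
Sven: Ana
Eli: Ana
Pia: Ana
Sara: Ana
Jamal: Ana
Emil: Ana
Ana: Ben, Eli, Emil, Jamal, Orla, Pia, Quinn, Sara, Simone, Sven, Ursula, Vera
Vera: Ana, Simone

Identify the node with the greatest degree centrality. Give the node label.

Ana

Degrees — Ana:12, Ben:1, Eli:1, Emil:1, Jamal:1, Orla:1, Pia:1, Quinn:1, Sara:1, Simone:2, Sven:1, Ursula:1, Vera:2.
The maximum is 12, attained only by Ana.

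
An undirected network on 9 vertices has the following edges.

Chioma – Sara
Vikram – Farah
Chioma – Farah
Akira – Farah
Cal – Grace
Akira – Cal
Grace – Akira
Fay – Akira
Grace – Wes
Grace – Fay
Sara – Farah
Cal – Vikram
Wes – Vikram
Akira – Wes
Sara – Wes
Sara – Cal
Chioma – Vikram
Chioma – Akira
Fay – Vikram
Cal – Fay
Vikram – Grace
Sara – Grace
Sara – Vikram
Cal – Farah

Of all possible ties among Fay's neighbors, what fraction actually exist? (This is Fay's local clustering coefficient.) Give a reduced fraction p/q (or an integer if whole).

5/6

Fay's neighbors: Akira, Cal, Grace, and Vikram (k = 4).
Possible neighbor pairs: C(4,2) = 6. Edges among them: Akira–Cal, Akira–Grace, Cal–Grace, Cal–Vikram, Grace–Vikram → e = 5.
Clustering(Fay) = 5/6.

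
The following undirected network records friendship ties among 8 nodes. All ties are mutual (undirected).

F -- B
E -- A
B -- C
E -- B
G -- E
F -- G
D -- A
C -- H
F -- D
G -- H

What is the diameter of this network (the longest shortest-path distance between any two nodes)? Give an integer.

3

Eccentricity of each node (its greatest distance to any other): A:3, B:2, C:3, D:3, E:2, F:2, G:2, H:3.
The maximum eccentricity is 3, realized for instance by the pair H–A via H – G – E – A. So the diameter is 3.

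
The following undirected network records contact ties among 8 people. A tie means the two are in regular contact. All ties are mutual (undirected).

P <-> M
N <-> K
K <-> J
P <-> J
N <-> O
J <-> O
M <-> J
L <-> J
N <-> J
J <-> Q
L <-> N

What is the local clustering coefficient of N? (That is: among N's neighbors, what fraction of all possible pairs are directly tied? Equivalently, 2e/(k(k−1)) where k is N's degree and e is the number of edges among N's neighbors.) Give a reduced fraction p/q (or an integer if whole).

1/2

N's neighbors: J, K, L, and O (k = 4).
Possible neighbor pairs: C(4,2) = 6. Edges among them: J–K, J–L, J–O → e = 3.
Clustering(N) = 3/6 = 1/2.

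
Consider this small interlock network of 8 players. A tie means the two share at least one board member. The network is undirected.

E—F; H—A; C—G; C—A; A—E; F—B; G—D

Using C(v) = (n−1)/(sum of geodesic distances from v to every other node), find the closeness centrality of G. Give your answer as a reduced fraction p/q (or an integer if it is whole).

7/19

Distances from G: A:2, B:5, C:1, D:1, E:3, F:4, H:3. Sum = 19.
n = 8, so closeness = 7/19.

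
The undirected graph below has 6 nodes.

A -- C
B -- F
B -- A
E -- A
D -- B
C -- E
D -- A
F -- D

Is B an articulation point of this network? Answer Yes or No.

No

Even without B, every remaining node can still reach every other (the residual graph is connected), so B is not a cut vertex.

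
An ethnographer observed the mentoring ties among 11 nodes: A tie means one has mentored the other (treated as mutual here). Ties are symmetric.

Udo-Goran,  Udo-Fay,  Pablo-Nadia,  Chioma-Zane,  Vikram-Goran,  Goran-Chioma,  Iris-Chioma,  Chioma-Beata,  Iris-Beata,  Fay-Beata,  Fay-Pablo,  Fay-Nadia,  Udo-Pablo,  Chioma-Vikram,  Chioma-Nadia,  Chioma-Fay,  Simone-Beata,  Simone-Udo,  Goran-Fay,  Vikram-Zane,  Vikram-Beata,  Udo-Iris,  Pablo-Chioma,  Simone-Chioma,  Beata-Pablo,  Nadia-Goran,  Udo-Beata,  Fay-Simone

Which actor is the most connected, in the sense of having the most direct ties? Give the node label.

Degrees — Beata:7, Chioma:9, Fay:7, Goran:5, Iris:3, Nadia:4, Pablo:5, Simone:4, Udo:6, Vikram:4, Zane:2.
The maximum is 9, attained only by Chioma.

Chioma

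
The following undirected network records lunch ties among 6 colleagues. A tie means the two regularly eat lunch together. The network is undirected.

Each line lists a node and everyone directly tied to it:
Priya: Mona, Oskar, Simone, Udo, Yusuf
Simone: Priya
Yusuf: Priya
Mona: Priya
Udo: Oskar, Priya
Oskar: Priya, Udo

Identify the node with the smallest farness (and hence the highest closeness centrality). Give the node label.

Priya

Farness (sum of distances to all others) for each node — Mona:9, Oskar:8, Priya:5, Simone:9, Udo:8, Yusuf:9.
The smallest farness is 5, for Priya, so Priya has the highest closeness.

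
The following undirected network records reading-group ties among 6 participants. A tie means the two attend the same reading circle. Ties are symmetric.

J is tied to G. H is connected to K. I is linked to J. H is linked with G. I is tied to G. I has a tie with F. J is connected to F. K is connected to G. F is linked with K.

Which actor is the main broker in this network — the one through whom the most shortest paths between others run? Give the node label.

G

Unnormalized betweenness of each node: F:1, G:3, H:0, I:1/3, J:1/3, K:4/3.
G has the largest value, 3, making it the main broker — the node through which the most shortest paths run.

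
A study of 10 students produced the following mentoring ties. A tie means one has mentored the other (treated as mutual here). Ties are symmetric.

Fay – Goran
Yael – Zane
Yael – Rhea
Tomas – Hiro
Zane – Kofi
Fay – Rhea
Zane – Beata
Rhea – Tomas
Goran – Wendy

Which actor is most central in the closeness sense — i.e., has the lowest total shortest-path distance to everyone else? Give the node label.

Farness (sum of distances to all others) for each node — Beata:32, Fay:22, Goran:28, Hiro:32, Kofi:32, Rhea:18, Tomas:24, Wendy:36, Yael:20, Zane:24.
The smallest farness is 18, for Rhea, so Rhea has the highest closeness.

Rhea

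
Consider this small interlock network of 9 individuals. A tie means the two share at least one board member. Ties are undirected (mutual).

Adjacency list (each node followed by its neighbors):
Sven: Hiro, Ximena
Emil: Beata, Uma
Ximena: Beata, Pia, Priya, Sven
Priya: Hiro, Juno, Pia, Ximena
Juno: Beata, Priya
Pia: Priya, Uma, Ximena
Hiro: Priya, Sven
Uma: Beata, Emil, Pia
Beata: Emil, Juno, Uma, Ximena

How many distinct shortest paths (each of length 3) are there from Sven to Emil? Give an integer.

1

The shortest distance is 3, and the only length-3 path is Sven–Ximena–Beata–Emil. So there is exactly 1 shortest path.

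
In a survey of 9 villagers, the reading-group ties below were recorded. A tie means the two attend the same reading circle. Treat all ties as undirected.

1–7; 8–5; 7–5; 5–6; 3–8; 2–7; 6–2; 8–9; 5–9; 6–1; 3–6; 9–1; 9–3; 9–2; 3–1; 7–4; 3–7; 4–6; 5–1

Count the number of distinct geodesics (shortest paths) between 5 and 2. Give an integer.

3

The shortest distance is 2. The length-2 paths are: 5–9–2; 5–6–2; 5–7–2.
That gives 3 distinct shortest paths.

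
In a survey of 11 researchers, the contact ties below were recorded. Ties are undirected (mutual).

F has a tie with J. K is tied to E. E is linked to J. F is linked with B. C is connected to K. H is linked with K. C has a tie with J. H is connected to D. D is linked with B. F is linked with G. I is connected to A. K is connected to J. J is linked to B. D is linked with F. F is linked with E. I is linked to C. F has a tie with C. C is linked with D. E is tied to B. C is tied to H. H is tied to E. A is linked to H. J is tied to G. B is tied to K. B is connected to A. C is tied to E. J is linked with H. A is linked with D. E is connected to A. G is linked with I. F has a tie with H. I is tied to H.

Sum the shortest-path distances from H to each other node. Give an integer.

12

Distances from H: A:1, B:2, C:1, D:1, E:1, F:1, G:2, I:1, J:1, K:1.
Sum = 1 + 2 + 1 + 1 + 1 + 1 + 2 + 1 + 1 + 1 = 12.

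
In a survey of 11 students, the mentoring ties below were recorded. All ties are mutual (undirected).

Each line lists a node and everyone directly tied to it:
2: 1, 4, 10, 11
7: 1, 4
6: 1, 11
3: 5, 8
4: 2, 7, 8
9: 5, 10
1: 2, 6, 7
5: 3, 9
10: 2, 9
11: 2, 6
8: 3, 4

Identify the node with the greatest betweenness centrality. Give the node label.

Unnormalized betweenness of each node: 1:43/6, 2:65/3, 3:4, 4:83/6, 5:3, 6:5/6, 7:5/2, 8:8, 9:6, 10:10, 11:3.
2 has the largest value, 65/3, making it the main broker — the node through which the most shortest paths run.

2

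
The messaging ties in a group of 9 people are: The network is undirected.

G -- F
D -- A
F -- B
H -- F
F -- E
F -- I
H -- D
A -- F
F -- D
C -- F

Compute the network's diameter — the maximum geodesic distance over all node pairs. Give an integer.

Eccentricity of each node (its greatest distance to any other): A:2, B:2, C:2, D:2, E:2, F:1, G:2, H:2, I:2.
The maximum eccentricity is 2, realized for instance by the pair A–H via A – F – H. So the diameter is 2.

2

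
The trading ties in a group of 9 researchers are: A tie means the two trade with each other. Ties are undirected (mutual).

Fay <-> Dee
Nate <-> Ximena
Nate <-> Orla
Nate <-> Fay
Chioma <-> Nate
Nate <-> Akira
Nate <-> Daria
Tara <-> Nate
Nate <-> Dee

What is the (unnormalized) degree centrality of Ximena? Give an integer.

Ximena is directly tied to Nate. That is 1 neighbor, so the degree of Ximena is 1.

1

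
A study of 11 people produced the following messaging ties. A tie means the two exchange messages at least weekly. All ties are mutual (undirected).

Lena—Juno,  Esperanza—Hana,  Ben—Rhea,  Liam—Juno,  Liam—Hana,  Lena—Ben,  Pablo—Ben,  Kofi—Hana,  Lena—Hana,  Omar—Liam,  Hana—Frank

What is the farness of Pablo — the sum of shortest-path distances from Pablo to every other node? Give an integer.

Distances from Pablo: Ben:1, Esperanza:4, Frank:4, Hana:3, Juno:3, Kofi:4, Lena:2, Liam:4, Omar:5, Rhea:2.
Sum = 1 + 4 + 4 + 3 + 3 + 4 + 2 + 4 + 5 + 2 = 32.

32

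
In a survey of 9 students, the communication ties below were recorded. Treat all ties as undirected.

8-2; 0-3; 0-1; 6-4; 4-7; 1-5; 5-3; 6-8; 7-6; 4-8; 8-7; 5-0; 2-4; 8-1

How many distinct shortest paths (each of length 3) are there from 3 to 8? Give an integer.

The shortest distance is 3. The length-3 paths are: 3–5–1–8; 3–0–1–8.
That gives 2 distinct shortest paths.

2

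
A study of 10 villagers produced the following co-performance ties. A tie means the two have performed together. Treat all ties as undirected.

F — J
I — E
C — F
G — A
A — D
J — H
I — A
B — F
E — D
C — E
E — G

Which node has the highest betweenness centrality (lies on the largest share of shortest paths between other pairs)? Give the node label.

E

Unnormalized betweenness of each node: A:3/2, B:0, C:20, D:2, E:43/2, F:20, G:2, H:0, I:2, J:8.
E has the largest value, 43/2, making it the main broker — the node through which the most shortest paths run.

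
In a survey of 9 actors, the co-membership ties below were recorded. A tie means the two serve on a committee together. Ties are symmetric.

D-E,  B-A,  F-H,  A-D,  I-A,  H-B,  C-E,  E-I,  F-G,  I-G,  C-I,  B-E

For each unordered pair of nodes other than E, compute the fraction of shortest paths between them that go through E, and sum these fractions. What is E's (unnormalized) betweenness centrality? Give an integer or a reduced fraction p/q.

Pairs whose geodesics pass through E — G–D: 1/2; G–B: 1/3; I–D: 1/2; I–B: 1/2; I–H: 1/3; C–D: 1; C–B: 1; C–H: 1; D–B: 1/2; D–H: 1/2; D–F: 2/4.
All other pairs contribute 0.
Summing the contributions gives betweenness(E) = 20/3.

20/3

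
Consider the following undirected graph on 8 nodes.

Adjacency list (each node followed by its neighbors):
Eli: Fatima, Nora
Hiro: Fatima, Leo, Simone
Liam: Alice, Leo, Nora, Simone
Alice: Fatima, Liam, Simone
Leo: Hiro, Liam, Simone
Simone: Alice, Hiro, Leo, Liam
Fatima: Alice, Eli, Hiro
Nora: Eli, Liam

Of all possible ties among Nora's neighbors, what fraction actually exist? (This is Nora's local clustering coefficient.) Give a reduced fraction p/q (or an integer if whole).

Nora's neighbors: Eli and Liam (k = 2).
Possible neighbor pairs: C(2,2) = 1. Edges among them: none → e = 0.
Clustering(Nora) = 0/1.

0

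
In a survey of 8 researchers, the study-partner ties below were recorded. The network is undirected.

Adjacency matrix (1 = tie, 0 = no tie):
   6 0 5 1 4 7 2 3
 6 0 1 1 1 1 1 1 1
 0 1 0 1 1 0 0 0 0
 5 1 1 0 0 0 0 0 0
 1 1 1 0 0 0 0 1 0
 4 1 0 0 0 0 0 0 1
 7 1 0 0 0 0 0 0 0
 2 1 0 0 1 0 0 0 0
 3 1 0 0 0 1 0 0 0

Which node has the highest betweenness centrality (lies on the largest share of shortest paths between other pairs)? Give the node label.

Unnormalized betweenness of each node: 0:1/2, 1:1/2, 2:0, 3:0, 4:0, 5:0, 6:16, 7:0.
6 has the largest value, 16, making it the main broker — the node through which the most shortest paths run.

6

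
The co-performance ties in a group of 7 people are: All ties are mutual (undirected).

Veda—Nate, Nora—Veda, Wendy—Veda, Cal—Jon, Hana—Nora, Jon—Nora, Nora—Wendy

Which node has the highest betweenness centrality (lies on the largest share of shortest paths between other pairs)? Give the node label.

Nora

Unnormalized betweenness of each node: Cal:0, Hana:0, Jon:5, Nate:0, Nora:11, Veda:5, Wendy:0.
Nora has the largest value, 11, making it the main broker — the node through which the most shortest paths run.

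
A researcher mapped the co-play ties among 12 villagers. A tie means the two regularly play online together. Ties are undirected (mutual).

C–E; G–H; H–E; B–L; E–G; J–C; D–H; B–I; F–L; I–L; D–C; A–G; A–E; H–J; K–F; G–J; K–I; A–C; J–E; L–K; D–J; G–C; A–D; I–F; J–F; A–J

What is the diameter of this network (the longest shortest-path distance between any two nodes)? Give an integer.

Eccentricity of each node (its greatest distance to any other): A:4, B:4, C:4, D:4, E:4, F:2, G:4, H:4, I:3, J:3, K:3, L:3.
The maximum eccentricity is 4, realized for instance by the pair B–G via B – I – F – J – G. So the diameter is 4.

4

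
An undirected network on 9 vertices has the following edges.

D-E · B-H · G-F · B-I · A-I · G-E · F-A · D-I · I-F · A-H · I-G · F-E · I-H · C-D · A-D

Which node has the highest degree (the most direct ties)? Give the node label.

Degrees — A:4, B:2, C:1, D:4, E:3, F:4, G:3, H:3, I:6.
The maximum is 6, attained only by I.

I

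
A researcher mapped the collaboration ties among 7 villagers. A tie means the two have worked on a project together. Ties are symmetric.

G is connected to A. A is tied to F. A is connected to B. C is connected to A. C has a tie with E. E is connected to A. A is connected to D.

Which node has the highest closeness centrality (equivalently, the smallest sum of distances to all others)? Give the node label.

A

Farness (sum of distances to all others) for each node — A:6, B:11, C:10, D:11, E:10, F:11, G:11.
The smallest farness is 6, for A, so A has the highest closeness.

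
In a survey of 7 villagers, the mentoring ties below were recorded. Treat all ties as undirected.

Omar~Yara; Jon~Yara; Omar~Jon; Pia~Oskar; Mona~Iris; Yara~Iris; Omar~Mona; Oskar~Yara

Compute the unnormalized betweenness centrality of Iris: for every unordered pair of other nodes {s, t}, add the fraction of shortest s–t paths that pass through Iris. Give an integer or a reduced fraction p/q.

Pairs whose geodesics pass through Iris — Mona–Oskar: 1/2; Mona–Pia: 1/2; Mona–Yara: 1/2.
All other pairs contribute 0.
Summing the contributions gives betweenness(Iris) = 3/2.

3/2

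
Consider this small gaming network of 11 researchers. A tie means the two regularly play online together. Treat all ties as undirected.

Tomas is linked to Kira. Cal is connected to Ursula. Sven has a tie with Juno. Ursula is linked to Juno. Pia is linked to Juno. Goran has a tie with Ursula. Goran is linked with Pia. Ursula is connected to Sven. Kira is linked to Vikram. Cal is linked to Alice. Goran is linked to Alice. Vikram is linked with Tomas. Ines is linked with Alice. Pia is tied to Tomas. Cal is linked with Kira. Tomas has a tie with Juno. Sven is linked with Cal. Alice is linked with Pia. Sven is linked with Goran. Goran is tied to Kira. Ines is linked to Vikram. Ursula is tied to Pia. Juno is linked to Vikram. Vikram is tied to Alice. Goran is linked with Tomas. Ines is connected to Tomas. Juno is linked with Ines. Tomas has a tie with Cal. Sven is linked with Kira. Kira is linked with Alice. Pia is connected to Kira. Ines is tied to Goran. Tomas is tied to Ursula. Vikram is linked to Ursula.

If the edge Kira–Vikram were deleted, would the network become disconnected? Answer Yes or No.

No

Even without that edge, Kira still reaches Vikram via Kira – Tomas – Vikram, so the network stays connected. Not a bridge.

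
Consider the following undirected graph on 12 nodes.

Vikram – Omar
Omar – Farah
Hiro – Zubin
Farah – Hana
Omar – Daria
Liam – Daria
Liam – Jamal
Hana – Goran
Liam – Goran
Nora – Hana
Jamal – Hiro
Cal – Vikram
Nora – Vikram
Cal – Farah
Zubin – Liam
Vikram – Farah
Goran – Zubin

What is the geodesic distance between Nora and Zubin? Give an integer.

One shortest route is Nora – Hana – Goran – Zubin, which uses 3 edges, and at distance 2 from Nora we only reach {Cal, Farah, Goran, Omar}, which does not include Zubin. So d(Nora,Zubin) = 3.

3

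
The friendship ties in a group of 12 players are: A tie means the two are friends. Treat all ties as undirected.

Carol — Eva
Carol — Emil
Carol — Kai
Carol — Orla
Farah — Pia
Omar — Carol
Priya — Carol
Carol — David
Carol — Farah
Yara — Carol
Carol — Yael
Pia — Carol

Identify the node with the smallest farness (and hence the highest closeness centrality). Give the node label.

Carol

Farness (sum of distances to all others) for each node — Carol:11, David:21, Emil:21, Eva:21, Farah:20, Kai:21, Omar:21, Orla:21, Pia:20, Priya:21, Yael:21, Yara:21.
The smallest farness is 11, for Carol, so Carol has the highest closeness.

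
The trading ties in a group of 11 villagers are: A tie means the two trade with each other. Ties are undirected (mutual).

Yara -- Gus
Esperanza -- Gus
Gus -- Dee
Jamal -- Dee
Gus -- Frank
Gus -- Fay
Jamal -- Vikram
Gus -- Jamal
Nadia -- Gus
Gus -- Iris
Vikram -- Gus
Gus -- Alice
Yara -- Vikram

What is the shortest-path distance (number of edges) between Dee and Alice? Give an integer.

2

One shortest route is Dee – Gus – Alice, which uses 2 edges, and Dee and Alice are not directly tied, so nothing shorter exists. So d(Dee,Alice) = 2.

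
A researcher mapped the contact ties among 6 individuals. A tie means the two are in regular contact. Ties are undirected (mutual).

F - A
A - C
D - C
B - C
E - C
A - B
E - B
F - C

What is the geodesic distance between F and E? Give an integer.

2

One shortest route is F – C – E, which uses 2 edges, and F and E are not directly tied, so nothing shorter exists. So d(F,E) = 2.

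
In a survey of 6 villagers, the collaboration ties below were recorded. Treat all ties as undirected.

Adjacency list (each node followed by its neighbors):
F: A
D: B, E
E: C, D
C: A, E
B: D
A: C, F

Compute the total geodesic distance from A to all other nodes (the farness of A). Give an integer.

11

Distances from A: B:4, C:1, D:3, E:2, F:1.
Sum = 4 + 1 + 3 + 2 + 1 = 11.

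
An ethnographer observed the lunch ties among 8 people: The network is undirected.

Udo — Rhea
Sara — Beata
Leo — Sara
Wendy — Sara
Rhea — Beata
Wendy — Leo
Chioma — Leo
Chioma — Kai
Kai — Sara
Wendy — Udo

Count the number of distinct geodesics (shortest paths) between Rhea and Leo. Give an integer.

2

The shortest distance is 3. The length-3 paths are: Rhea–Udo–Wendy–Leo; Rhea–Beata–Sara–Leo.
That gives 2 distinct shortest paths.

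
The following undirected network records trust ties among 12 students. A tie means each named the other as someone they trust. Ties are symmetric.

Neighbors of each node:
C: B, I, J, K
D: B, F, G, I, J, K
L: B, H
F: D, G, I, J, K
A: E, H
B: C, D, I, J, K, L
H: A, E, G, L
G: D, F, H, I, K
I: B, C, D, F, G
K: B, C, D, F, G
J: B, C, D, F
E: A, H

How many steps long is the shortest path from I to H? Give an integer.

2

One shortest route is I – G – H, which uses 2 edges, and I and H are not directly tied, so nothing shorter exists. So d(I,H) = 2.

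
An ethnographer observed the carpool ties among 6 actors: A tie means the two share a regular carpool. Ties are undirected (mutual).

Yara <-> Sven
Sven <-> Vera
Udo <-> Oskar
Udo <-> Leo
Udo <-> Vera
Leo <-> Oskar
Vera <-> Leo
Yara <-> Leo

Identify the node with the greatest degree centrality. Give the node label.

Leo

Degrees — Leo:4, Oskar:2, Sven:2, Udo:3, Vera:3, Yara:2.
The maximum is 4, attained only by Leo.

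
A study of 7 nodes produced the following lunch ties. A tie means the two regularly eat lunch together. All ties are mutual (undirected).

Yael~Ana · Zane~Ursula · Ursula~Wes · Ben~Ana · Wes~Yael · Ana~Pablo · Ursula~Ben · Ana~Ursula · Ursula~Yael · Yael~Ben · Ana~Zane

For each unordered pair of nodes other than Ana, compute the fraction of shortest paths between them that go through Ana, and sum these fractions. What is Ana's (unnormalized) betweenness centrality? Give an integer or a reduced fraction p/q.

6

Pairs whose geodesics pass through Ana — Pablo–Yael: 1; Pablo–Ben: 1; Pablo–Ursula: 1; Pablo–Wes: 2/2; Pablo–Zane: 1; Yael–Zane: 1/2; Ben–Zane: 1/2.
All other pairs contribute 0.
Summing the contributions gives betweenness(Ana) = 6.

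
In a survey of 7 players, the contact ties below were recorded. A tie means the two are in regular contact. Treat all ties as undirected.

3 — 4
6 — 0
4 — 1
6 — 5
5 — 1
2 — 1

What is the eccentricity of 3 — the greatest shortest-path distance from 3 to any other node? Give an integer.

5

Distances from 3: 0:5, 1:2, 2:3, 4:1, 5:3, 6:4.
The largest is 5 (to 0), so the eccentricity of 3 is 5.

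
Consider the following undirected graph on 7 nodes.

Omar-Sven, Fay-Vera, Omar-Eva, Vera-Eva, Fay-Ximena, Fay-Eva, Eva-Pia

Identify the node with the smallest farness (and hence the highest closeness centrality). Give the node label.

Farness (sum of distances to all others) for each node — Eva:8, Fay:10, Omar:11, Pia:13, Sven:16, Vera:11, Ximena:15.
The smallest farness is 8, for Eva, so Eva has the highest closeness.

Eva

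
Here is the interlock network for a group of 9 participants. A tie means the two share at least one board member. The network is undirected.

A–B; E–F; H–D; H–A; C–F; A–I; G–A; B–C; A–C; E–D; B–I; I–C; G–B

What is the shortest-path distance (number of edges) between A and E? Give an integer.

3

One shortest route is A – C – F – E, which uses 3 edges, and at distance 2 from A we only reach {D, F}, which does not include E. So d(A,E) = 3.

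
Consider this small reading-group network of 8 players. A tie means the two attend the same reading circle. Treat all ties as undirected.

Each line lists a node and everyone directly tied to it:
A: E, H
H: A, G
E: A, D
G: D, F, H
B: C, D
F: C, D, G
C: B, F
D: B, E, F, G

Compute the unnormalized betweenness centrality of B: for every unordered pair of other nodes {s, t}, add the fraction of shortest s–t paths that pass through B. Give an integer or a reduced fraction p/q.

Pairs whose geodesics pass through B — E–C: 1/2; A–C: 1/3; C–D: 1/2.
All other pairs contribute 0.
Summing the contributions gives betweenness(B) = 4/3.

4/3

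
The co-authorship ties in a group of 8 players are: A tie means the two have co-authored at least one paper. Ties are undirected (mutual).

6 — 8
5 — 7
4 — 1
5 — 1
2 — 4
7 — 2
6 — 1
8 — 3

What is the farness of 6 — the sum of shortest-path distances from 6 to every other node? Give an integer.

Distances from 6: 1:1, 2:3, 3:2, 4:2, 5:2, 7:3, 8:1.
Sum = 1 + 3 + 2 + 2 + 2 + 3 + 1 = 14.

14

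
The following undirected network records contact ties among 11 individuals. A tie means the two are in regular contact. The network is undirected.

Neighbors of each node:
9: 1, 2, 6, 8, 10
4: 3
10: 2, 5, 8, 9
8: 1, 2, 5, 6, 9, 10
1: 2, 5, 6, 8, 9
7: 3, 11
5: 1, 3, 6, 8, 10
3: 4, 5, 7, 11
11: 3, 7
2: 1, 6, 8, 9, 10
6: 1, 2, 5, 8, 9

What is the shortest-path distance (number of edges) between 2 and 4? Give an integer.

4

One shortest route is 2 – 6 – 5 – 3 – 4, which uses 4 edges, and at distance 3 from 2 we only reach {3}, which does not include 4. So d(2,4) = 4.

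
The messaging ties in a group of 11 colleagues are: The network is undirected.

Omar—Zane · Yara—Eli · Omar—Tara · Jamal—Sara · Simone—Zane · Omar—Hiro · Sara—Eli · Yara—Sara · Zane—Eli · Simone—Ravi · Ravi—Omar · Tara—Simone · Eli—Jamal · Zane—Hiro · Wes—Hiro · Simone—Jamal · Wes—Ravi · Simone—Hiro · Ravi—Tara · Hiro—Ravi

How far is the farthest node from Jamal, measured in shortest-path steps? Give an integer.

Distances from Jamal: Eli:1, Hiro:2, Omar:3, Ravi:2, Sara:1, Simone:1, Tara:2, Wes:3, Yara:2, Zane:2.
The largest is 3 (to Omar and Wes), so the eccentricity of Jamal is 3.

3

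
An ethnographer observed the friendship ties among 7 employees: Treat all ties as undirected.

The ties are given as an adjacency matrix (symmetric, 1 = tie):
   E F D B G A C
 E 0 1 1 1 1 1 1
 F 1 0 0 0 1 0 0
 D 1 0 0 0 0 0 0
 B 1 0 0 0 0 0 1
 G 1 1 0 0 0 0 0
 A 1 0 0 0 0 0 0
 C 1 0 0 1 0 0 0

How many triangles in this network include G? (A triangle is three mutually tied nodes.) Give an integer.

1

G's neighbors: E and F.
Neighbor pairs that are themselves tied: G–E–F. Each forms one triangle with G, for 1 in total.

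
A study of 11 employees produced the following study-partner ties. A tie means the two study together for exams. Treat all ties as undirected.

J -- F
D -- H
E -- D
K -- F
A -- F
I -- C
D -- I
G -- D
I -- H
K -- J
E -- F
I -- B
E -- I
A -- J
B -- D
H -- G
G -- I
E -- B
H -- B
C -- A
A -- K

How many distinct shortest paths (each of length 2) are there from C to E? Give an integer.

1

The shortest distance is 2, and the only length-2 path is C–I–E. So there is exactly 1 shortest path.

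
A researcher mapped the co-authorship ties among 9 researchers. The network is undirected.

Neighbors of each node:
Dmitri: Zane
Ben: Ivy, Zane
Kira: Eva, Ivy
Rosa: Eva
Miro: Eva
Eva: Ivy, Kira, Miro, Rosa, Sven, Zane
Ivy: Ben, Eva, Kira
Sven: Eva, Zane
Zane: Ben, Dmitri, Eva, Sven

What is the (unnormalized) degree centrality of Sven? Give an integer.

2

Sven is directly tied to Eva and Zane. That is 2 neighbors, so the degree of Sven is 2.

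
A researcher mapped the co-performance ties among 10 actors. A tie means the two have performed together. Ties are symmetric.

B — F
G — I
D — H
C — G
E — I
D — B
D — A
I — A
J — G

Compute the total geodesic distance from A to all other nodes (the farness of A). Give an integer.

19

Distances from A: B:2, C:3, D:1, E:2, F:3, G:2, H:2, I:1, J:3.
Sum = 2 + 3 + 1 + 2 + 3 + 2 + 2 + 1 + 3 = 19.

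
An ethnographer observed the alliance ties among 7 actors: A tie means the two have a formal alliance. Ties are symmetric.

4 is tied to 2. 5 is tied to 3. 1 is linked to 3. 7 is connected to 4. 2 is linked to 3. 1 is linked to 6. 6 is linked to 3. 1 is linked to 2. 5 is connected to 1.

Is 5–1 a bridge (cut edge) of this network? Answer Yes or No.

Even without that edge, 5 still reaches 1 via 5 – 3 – 1, so the network stays connected. Not a bridge.

No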